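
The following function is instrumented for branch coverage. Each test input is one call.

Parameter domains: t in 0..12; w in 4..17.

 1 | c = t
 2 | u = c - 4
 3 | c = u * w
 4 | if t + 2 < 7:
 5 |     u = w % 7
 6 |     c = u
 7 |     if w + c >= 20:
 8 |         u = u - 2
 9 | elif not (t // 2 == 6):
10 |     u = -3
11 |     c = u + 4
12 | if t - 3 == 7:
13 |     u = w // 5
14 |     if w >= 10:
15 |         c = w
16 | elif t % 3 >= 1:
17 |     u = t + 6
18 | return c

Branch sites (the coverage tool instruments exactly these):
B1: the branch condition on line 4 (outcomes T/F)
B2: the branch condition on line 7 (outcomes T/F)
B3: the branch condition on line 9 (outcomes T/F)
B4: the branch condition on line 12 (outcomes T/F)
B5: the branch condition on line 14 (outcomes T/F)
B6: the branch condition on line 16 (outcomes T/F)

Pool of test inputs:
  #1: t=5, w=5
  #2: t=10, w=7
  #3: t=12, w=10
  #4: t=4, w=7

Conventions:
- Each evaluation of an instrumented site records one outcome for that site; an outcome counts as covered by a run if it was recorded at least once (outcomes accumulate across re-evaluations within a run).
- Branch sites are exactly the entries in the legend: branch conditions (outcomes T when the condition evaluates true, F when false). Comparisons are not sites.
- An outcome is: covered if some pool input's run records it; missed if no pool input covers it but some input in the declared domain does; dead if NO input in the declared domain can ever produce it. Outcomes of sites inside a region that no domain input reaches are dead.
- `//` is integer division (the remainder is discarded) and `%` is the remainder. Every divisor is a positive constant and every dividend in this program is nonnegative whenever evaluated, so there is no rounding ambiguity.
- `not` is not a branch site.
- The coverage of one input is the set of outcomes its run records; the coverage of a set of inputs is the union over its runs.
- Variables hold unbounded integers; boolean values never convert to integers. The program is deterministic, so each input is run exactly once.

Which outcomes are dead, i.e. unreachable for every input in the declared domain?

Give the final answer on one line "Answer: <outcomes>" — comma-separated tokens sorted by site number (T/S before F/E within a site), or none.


exhaustive pass over the 182-input domain:
  reachable outcomes have witnesses, e.g. B1=T (e.g. t=0, w=4), B1=F (e.g. t=5, w=4), B2=T (e.g. t=0, w=17), B2=F (e.g. t=0, w=4)
Answer: none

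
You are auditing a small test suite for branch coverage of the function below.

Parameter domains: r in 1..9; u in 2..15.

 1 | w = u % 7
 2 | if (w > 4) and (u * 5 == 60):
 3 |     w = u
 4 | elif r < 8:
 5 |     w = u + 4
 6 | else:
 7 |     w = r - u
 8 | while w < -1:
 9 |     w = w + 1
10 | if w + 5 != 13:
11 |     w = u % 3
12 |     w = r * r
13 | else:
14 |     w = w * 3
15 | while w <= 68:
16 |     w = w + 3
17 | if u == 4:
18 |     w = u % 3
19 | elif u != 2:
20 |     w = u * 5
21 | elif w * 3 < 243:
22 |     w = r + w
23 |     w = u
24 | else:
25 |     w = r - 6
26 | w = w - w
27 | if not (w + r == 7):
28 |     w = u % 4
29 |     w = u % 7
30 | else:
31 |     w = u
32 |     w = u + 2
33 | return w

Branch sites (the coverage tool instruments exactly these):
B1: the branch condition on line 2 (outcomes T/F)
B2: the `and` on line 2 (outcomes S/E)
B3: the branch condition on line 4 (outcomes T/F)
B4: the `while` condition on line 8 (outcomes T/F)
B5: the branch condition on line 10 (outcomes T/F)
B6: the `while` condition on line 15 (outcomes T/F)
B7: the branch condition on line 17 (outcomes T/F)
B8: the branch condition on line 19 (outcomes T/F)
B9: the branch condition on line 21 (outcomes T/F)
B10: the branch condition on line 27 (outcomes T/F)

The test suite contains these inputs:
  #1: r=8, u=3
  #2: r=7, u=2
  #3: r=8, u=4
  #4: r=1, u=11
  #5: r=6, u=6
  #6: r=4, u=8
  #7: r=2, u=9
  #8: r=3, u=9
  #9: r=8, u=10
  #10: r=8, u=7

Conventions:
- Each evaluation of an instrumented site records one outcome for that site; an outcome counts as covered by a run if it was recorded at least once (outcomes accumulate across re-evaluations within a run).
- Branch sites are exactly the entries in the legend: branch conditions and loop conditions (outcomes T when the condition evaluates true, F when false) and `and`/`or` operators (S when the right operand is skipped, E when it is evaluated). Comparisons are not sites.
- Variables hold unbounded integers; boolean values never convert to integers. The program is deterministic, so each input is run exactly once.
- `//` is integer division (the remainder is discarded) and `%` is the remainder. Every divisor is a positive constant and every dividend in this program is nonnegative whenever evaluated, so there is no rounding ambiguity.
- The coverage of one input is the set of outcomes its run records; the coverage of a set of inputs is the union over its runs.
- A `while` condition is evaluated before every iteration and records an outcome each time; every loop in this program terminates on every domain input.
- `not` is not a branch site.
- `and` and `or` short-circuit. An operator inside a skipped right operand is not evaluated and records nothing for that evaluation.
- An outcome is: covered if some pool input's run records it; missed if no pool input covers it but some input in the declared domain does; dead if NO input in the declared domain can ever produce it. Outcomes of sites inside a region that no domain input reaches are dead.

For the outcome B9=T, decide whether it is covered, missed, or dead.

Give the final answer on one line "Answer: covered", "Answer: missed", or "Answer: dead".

B9=T is recorded by pool input(s) 2 -> covered

Answer: covered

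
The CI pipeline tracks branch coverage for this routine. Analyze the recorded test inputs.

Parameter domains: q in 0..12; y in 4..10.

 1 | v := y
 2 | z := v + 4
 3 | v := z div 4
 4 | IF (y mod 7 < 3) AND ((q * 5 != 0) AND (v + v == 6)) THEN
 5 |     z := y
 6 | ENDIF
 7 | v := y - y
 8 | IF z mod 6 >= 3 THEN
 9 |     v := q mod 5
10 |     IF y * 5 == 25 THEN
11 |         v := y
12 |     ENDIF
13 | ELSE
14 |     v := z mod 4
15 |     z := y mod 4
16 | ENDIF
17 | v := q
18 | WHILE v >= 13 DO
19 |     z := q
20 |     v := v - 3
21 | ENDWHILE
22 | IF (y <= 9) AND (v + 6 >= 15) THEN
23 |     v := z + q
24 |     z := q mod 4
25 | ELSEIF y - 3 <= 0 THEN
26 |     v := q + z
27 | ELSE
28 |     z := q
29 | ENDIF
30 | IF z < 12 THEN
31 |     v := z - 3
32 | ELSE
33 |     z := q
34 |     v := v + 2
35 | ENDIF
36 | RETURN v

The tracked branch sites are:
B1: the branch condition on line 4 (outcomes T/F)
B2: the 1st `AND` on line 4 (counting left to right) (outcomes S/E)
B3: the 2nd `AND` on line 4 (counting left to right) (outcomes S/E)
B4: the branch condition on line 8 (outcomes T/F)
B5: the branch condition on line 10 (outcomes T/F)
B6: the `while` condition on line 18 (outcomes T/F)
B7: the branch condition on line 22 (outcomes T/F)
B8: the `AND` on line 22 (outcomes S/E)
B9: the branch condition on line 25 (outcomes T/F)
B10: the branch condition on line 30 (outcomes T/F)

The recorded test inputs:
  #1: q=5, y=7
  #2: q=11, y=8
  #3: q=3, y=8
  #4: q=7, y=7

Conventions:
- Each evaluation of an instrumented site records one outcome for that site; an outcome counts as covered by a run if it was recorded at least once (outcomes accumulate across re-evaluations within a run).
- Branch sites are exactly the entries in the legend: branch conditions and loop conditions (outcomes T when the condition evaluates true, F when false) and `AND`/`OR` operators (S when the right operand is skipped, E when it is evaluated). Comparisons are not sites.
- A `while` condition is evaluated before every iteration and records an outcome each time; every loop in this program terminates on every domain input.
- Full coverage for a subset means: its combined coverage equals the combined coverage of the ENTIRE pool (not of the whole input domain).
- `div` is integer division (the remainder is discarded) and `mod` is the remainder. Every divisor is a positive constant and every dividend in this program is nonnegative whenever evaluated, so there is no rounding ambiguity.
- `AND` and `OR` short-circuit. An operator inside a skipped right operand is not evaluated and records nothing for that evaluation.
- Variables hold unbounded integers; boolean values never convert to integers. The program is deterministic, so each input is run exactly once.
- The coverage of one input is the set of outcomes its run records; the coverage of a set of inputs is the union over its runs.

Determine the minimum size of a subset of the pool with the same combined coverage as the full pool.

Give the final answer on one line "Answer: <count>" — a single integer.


run #1 (q=5, y=7) runs B2->E, B3->E, B1->F, B4->T, B5->F, B6->F, B8->E, B7->F, B9->F, B10->T; records B1=F, B2=E, B3=E, B4=T, B5=F, B6=F, B7=F, B8=E, B9=F, B10=T
run #2 (q=11, y=8) runs B2->E, B3->E, B1->T, B4->F, B6->F, B8->E, B7->T, B10->T; records B1=T, B2=E, B3=E, B4=F, B6=F, B7=T, B8=E, B10=T
run #3 (q=3, y=8) runs B2->E, B3->E, B1->T, B4->F, B6->F, B8->E, B7->F, B9->F, B10->T; records B1=T, B2=E, B3=E, B4=F, B6=F, B7=F, B8=E, B9=F, B10=T
run #4 (q=7, y=7) runs B2->E, B3->E, B1->F, B4->T, B5->F, B6->F, B8->E, B7->F, B9->F, B10->T; records B1=F, B2=E, B3=E, B4=T, B5=F, B6=F, B7=F, B8=E, B9=F, B10=T
union over all inputs: B1=T, B1=F, B2=E, B3=E, B4=T, B4=F, B5=F, B6=F, B7=T, B7=F, B8=E, B9=F, B10=T (13 outcomes)
size 1 is not enough: best union over all size-1 subsets is 10/13
size 2: inputs {1, 2} cover all 13 outcomes, and no lexicographically smaller subset of this size does
Answer: 2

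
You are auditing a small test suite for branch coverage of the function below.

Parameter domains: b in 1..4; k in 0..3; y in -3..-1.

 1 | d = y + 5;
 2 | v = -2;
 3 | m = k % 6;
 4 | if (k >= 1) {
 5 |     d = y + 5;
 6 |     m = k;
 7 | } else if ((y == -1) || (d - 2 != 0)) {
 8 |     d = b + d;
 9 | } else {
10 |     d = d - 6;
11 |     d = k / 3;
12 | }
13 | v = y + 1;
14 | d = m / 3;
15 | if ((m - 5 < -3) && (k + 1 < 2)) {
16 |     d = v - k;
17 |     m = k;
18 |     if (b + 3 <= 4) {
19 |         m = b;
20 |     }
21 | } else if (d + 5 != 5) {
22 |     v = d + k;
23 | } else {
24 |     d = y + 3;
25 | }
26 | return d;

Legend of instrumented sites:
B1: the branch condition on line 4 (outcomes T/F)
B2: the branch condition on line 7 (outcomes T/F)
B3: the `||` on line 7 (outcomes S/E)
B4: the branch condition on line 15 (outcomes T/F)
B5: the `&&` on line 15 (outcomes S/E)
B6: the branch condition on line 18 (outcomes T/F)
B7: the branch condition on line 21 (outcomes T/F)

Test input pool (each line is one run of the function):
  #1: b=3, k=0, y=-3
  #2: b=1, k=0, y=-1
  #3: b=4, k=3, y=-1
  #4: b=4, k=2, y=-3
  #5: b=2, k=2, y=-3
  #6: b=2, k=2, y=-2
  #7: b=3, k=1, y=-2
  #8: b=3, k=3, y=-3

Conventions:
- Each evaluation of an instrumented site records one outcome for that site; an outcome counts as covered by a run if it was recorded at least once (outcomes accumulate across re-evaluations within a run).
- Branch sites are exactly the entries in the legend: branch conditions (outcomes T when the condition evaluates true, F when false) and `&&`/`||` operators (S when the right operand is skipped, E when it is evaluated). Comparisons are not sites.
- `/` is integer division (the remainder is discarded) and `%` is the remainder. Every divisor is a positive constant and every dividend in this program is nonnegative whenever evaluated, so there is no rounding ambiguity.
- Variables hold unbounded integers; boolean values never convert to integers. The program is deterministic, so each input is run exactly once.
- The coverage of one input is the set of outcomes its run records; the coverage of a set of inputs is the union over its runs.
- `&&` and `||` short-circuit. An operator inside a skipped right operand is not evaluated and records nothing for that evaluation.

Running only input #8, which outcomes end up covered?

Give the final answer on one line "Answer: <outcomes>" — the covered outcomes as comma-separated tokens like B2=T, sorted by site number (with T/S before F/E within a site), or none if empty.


Event log for input #8 (b=3, k=3, y=-3):
  B1->T, B5->S, B4->F, B7->T
as a set, this run covers: B1=T, B4=F, B5=S, B7=T
Answer: B1=T, B4=F, B5=S, B7=T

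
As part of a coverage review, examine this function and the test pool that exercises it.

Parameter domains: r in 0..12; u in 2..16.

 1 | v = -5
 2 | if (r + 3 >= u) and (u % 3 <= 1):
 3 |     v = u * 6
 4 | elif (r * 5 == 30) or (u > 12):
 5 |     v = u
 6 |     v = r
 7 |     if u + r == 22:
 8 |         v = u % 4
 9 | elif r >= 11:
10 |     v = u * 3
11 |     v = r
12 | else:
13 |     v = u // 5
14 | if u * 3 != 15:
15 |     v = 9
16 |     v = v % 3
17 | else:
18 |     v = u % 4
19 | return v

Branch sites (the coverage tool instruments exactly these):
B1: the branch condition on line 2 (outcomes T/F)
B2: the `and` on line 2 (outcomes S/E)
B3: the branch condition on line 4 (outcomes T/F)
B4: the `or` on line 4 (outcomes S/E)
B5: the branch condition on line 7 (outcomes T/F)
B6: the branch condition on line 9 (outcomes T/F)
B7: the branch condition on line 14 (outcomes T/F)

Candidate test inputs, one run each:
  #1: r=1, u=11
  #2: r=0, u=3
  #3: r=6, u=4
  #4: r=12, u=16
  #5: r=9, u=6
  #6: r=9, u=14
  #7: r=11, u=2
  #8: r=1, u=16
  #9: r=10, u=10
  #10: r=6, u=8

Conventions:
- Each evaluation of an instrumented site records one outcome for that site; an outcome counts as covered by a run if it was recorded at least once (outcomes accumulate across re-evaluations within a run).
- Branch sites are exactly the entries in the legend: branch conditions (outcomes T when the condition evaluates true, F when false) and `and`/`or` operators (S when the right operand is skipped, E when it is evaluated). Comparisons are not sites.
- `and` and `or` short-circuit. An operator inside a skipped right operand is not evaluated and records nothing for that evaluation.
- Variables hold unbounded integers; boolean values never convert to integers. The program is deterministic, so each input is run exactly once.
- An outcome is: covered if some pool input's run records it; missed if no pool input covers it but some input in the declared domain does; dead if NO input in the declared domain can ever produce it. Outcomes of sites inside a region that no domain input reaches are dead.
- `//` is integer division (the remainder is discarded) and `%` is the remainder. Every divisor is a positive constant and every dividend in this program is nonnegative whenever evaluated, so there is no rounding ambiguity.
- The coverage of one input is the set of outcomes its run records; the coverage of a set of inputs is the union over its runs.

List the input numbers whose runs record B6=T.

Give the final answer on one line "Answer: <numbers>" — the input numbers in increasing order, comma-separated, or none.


input #1 (r=1, u=11): misses B6=T
input #2 (r=0, u=3): misses B6=T
input #3 (r=6, u=4): misses B6=T
input #4 (r=12, u=16): misses B6=T
input #5 (r=9, u=6): misses B6=T
input #6 (r=9, u=14): misses B6=T
input #7 (r=11, u=2): covers B6=T
input #8 (r=1, u=16): misses B6=T
input #9 (r=10, u=10): misses B6=T
input #10 (r=6, u=8): misses B6=T
Answer: 7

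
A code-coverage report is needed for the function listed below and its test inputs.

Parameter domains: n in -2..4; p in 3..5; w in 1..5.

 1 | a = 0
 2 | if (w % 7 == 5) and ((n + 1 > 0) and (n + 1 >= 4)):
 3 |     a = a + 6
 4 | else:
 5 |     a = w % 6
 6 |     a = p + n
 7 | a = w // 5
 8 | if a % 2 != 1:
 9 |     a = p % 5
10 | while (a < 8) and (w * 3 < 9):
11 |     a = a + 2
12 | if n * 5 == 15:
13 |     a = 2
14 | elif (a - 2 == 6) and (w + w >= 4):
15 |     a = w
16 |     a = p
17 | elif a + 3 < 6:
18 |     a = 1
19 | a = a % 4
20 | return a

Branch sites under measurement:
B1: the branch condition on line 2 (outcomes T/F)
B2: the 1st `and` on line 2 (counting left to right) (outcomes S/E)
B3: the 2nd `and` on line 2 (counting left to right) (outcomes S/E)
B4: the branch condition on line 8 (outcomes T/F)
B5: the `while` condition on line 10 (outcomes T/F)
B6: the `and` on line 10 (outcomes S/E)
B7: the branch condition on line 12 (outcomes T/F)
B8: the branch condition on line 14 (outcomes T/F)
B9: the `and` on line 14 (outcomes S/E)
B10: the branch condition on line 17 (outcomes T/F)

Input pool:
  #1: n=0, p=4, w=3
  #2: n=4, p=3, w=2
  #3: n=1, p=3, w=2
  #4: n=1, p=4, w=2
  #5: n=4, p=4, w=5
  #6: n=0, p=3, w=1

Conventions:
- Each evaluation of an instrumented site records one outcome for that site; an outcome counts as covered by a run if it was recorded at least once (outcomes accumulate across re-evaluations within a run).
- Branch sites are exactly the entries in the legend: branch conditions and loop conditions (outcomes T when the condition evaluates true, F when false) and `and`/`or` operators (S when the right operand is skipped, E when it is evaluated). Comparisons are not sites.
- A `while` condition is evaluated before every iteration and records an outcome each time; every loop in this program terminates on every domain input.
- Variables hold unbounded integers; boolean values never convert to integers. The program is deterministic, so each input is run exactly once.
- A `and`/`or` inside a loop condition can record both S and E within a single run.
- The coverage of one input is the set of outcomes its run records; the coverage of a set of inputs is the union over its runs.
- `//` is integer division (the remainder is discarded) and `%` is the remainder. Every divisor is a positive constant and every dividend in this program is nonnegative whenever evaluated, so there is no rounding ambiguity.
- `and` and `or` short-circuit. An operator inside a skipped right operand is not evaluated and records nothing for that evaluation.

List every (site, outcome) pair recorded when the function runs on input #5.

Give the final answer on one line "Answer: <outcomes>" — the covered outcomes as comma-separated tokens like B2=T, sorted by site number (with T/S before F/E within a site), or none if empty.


Tracing the run of input #5 (n=4, p=4, w=5):
  B2->E, B3->E, B1->T, B4->F, B6->E, B5->F, B7->F, B9->S, B8->F, B10->T
deduplicating events, the covered set is: B1=T, B2=E, B3=E, B4=F, B5=F, B6=E, B7=F, B8=F, B9=S, B10=T
Answer: B1=T, B2=E, B3=E, B4=F, B5=F, B6=E, B7=F, B8=F, B9=S, B10=T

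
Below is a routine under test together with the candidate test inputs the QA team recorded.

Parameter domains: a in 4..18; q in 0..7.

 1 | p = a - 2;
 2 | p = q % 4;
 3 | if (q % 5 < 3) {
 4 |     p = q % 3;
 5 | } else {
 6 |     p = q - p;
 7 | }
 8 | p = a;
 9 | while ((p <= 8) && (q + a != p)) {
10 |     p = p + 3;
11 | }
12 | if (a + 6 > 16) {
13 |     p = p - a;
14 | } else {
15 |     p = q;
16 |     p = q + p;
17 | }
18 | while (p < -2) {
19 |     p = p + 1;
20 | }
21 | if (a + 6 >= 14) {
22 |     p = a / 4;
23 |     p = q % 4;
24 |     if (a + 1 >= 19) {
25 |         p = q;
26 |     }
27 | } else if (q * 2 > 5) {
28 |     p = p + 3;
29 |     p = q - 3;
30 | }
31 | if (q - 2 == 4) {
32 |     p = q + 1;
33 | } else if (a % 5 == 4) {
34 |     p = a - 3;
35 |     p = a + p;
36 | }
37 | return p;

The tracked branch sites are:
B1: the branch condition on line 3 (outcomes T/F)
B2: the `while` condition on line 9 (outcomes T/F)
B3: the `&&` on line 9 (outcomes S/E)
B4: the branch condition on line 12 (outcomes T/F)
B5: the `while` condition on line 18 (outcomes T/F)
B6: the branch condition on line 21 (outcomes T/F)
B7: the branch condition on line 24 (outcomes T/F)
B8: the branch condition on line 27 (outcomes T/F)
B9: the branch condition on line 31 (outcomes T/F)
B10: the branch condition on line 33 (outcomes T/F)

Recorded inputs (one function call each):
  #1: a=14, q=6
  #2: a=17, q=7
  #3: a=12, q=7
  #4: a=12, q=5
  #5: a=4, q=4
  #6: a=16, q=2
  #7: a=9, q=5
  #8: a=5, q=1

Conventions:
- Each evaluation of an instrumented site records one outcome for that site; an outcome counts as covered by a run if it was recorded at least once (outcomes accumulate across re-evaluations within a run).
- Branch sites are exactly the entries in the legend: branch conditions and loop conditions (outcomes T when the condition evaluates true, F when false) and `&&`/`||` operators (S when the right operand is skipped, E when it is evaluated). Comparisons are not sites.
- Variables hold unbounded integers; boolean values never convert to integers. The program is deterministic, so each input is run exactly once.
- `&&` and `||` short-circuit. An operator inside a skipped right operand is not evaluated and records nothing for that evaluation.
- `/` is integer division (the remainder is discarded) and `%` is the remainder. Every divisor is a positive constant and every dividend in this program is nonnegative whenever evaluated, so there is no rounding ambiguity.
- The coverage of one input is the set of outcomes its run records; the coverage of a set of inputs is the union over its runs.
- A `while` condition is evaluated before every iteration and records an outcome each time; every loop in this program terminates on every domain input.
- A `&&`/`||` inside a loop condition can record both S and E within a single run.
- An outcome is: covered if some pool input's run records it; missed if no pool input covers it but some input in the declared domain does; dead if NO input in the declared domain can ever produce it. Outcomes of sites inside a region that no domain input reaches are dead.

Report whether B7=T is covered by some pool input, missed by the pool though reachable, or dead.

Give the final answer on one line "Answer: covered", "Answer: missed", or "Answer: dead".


no pool input records B7=T
but domain input (a=18, q=0) does record it -> reachable, so missed
Answer: missed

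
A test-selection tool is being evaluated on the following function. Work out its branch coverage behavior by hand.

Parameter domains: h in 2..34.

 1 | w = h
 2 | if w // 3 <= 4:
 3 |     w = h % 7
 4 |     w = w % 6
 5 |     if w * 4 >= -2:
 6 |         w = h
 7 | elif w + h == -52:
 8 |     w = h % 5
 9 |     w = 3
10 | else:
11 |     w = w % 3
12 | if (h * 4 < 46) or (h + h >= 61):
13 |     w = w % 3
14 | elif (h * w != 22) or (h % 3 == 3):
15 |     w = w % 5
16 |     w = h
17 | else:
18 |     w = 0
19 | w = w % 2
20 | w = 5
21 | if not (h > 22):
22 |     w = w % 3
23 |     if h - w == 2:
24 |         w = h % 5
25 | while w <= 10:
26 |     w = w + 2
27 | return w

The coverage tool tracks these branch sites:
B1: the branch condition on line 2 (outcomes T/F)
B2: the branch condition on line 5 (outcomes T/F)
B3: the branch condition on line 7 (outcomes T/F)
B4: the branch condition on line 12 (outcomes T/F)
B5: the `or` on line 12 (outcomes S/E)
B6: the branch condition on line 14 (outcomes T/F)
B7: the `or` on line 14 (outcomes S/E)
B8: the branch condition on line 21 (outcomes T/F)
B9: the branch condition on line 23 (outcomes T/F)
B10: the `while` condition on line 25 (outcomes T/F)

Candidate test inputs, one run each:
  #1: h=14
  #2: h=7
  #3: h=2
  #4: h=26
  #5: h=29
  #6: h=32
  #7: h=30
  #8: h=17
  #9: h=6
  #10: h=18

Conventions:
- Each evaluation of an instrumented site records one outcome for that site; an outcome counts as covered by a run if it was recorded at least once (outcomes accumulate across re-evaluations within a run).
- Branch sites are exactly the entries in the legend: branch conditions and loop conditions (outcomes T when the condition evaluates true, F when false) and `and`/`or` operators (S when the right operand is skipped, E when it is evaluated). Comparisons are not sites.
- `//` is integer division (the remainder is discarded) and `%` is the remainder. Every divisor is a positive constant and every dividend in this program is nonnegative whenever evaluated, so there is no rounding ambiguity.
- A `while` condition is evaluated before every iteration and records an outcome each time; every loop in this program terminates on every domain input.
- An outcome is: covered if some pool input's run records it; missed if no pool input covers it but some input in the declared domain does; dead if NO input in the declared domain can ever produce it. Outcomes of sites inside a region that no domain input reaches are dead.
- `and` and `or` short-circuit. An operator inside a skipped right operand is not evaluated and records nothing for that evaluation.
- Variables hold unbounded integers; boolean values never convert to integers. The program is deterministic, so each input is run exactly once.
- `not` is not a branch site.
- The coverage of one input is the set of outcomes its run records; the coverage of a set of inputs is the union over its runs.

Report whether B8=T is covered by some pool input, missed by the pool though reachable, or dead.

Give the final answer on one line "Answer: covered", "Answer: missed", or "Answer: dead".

B8=T is recorded by pool input(s) 1, 2, 3, 8, 9, 10 -> covered

Answer: covered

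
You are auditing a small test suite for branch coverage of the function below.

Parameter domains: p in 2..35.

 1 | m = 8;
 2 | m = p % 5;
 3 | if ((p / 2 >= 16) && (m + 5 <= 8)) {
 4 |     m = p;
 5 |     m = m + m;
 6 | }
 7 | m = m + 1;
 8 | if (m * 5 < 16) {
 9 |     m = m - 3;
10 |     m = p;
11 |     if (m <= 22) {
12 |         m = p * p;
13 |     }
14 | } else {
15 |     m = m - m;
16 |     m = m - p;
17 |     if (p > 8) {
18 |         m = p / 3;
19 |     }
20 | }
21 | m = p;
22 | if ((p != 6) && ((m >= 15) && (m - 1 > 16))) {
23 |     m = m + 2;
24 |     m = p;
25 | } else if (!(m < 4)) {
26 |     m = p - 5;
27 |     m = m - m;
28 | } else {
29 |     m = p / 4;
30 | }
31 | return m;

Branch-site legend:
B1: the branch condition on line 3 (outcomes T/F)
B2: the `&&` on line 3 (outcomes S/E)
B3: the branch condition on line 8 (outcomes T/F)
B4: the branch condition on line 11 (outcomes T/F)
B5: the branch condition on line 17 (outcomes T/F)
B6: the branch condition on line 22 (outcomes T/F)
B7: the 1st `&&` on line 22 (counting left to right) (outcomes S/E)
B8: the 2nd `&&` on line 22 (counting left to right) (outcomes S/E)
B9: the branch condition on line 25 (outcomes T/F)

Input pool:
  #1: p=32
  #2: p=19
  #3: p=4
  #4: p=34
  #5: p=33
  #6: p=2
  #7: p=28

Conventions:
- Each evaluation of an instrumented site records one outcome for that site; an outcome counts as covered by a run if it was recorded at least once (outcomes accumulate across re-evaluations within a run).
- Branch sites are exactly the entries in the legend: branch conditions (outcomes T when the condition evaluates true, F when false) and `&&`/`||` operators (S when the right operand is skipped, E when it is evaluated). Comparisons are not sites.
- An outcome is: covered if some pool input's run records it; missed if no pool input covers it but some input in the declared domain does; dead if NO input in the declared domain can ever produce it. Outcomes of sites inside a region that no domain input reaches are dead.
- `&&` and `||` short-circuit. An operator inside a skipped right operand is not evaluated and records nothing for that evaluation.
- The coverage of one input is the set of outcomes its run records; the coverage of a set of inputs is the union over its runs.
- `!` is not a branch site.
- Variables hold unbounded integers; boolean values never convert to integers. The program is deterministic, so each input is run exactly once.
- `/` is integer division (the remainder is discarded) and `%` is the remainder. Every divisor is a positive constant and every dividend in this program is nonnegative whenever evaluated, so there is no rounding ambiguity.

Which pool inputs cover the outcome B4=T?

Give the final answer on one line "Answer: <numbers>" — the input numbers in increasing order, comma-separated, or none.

input #1 (p=32): does not produce B4=T
input #2 (p=19): does not produce B4=T
input #3 (p=4): does not produce B4=T
input #4 (p=34): does not produce B4=T
input #5 (p=33): does not produce B4=T
input #6 (p=2): produces B4=T
input #7 (p=28): does not produce B4=T

Answer: 6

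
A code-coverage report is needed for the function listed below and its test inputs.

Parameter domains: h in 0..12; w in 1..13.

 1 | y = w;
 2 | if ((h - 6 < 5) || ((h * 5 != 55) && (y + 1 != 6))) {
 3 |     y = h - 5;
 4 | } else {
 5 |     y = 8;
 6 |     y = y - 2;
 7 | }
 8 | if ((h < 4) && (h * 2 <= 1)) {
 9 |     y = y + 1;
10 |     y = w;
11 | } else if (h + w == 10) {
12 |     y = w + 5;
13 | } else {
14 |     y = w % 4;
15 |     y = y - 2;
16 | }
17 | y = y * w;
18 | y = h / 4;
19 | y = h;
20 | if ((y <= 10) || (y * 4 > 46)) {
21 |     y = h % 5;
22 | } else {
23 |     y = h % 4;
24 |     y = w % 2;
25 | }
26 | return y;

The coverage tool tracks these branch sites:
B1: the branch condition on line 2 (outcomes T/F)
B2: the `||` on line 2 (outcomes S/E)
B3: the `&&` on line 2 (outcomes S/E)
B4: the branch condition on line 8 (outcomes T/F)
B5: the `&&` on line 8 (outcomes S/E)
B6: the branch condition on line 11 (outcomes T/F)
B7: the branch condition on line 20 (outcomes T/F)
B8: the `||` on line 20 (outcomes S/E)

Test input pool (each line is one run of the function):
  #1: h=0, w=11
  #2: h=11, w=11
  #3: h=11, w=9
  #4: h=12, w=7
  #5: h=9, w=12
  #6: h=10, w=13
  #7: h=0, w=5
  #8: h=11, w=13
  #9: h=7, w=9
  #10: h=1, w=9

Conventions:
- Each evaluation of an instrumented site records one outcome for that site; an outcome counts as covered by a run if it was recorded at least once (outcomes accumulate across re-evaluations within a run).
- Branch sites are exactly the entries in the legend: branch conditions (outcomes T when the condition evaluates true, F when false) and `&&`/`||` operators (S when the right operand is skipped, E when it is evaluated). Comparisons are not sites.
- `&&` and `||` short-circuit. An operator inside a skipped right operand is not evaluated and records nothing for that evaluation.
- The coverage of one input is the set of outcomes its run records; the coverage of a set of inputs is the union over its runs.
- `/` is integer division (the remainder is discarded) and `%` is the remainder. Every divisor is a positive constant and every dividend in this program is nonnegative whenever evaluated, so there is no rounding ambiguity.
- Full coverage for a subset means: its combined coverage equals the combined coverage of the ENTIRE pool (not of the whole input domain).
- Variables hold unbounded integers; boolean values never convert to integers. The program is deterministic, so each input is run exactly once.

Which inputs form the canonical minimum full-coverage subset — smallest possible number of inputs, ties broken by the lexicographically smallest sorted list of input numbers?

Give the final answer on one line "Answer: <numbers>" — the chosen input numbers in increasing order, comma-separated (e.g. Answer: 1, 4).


input #1, h=0, w=11: events B2->S, B1->T, B5->E, B4->T, B8->S, B7->T; outcomes B1=T, B2=S, B4=T, B5=E, B7=T, B8=S
input #2, h=11, w=11: events B2->E, B3->S, B1->F, B5->S, B4->F, B6->F, B8->E, B7->F; outcomes B1=F, B2=E, B3=S, B4=F, B5=S, B6=F, B7=F, B8=E
input #3, h=11, w=9: events B2->E, B3->S, B1->F, B5->S, B4->F, B6->F, B8->E, B7->F; outcomes B1=F, B2=E, B3=S, B4=F, B5=S, B6=F, B7=F, B8=E
input #4, h=12, w=7: events B2->E, B3->E, B1->T, B5->S, B4->F, B6->F, B8->E, B7->T; outcomes B1=T, B2=E, B3=E, B4=F, B5=S, B6=F, B7=T, B8=E
input #5, h=9, w=12: events B2->S, B1->T, B5->S, B4->F, B6->F, B8->S, B7->T; outcomes B1=T, B2=S, B4=F, B5=S, B6=F, B7=T, B8=S
input #6, h=10, w=13: events B2->S, B1->T, B5->S, B4->F, B6->F, B8->S, B7->T; outcomes B1=T, B2=S, B4=F, B5=S, B6=F, B7=T, B8=S
input #7, h=0, w=5: events B2->S, B1->T, B5->E, B4->T, B8->S, B7->T; outcomes B1=T, B2=S, B4=T, B5=E, B7=T, B8=S
input #8, h=11, w=13: events B2->E, B3->S, B1->F, B5->S, B4->F, B6->F, B8->E, B7->F; outcomes B1=F, B2=E, B3=S, B4=F, B5=S, B6=F, B7=F, B8=E
input #9, h=7, w=9: events B2->S, B1->T, B5->S, B4->F, B6->F, B8->S, B7->T; outcomes B1=T, B2=S, B4=F, B5=S, B6=F, B7=T, B8=S
input #10, h=1, w=9: events B2->S, B1->T, B5->E, B4->F, B6->T, B8->S, B7->T; outcomes B1=T, B2=S, B4=F, B5=E, B6=T, B7=T, B8=S
together the pool reaches 16 outcomes: B1=T, B1=F, B2=S, B2=E, B3=S, B3=E, B4=T, B4=F, B5=S, B5=E, B6=T, B6=F, B7=T, B7=F, B8=S, B8=E
no size-1 subset reaches all 16 outcomes (best union: 8/16)
no size-2 subset reaches all 16 outcomes (best union: 14/16)
no size-3 subset reaches all 16 outcomes (best union: 15/16)
inputs {1, 2, 4, 10} (size 4) cover everything; no size-4 subset with a lexicographically smaller index list covers all 16
Answer: 1, 2, 4, 10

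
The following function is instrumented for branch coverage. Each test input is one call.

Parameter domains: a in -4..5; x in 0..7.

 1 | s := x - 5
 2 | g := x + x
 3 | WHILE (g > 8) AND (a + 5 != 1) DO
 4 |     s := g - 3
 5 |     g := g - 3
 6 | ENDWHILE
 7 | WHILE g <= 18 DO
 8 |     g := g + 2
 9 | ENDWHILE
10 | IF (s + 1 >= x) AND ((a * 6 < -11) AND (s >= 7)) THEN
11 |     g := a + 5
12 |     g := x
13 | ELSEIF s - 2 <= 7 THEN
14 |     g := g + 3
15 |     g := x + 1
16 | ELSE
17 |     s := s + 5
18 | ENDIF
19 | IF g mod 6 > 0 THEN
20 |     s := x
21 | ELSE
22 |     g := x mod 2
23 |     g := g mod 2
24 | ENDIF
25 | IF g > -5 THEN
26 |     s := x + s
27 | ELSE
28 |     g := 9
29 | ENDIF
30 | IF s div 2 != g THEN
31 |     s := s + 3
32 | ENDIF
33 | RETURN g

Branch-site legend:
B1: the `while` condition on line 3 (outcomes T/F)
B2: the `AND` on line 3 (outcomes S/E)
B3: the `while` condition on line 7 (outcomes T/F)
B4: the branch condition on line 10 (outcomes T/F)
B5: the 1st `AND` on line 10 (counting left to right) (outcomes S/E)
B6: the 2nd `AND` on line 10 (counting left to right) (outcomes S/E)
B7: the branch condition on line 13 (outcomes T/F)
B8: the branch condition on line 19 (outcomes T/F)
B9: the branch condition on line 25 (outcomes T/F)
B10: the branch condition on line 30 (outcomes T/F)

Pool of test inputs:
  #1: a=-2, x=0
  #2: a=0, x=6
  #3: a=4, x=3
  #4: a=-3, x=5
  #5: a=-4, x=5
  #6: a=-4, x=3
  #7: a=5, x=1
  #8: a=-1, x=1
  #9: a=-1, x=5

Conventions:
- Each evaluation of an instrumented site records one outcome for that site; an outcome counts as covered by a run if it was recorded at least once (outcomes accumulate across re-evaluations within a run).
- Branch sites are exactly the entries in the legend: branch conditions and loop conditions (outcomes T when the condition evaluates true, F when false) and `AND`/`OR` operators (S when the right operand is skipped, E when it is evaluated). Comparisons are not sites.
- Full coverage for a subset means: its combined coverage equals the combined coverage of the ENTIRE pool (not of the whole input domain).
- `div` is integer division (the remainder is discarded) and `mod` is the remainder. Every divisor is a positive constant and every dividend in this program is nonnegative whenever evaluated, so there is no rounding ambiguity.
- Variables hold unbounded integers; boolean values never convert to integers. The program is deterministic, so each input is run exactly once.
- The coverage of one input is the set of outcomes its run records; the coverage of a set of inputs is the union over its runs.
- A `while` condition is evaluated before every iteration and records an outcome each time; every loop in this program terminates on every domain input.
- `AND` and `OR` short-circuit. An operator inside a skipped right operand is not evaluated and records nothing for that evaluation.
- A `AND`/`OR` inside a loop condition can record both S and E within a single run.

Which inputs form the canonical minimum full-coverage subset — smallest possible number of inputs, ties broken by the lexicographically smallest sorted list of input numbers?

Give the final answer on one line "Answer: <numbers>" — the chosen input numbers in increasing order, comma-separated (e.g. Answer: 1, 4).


run #1 (a=-2, x=0) runs B2->S, B1->F, B3->T, B3->T, B3->T, B3->T, B3->T, B3->T, B3->T, B3->T, B3->T, B3->T, B3->F, B5->S, ...; records B1=F, B2=S, B3=T, B3=F, B4=F, B5=S, B7=T, B8=T, B9=T, B10=T
run #2 (a=0, x=6) runs B2->E, B1->T, B2->E, B1->T, B2->S, B1->F, B3->T, B3->T, B3->T, B3->T, B3->T, B3->T, B3->T, B3->F, ...; records B1=T, B1=F, B2=S, B2=E, B3=T, B3=F, B4=F, B5=E, B6=S, B7=T, B8=T, B9=T, B10=T
run #3 (a=4, x=3) runs B2->S, B1->F, B3->T, B3->T, B3->T, B3->T, B3->T, B3->T, B3->T, B3->F, B5->S, B4->F, B7->T, B8->T, ...; records B1=F, B2=S, B3=T, B3=F, B4=F, B5=S, B7=T, B8=T, B9=T, B10=T
run #4 (a=-3, x=5) runs B2->E, B1->T, B2->S, B1->F, B3->T, B3->T, B3->T, B3->T, B3->T, B3->T, B3->F, B5->E, B6->E, B4->T, ...; records B1=T, B1=F, B2=S, B2=E, B3=T, B3=F, B4=T, B5=E, B6=E, B8=T, B9=T, B10=F
run #5 (a=-4, x=5) runs B2->E, B1->F, B3->T, B3->T, B3->T, B3->T, B3->T, B3->F, B5->S, B4->F, B7->T, B8->F, B9->T, B10->T; records B1=F, B2=E, B3=T, B3=F, B4=F, B5=S, B7=T, B8=F, B9=T, B10=T
run #6 (a=-4, x=3) runs B2->S, B1->F, B3->T, B3->T, B3->T, B3->T, B3->T, B3->T, B3->T, B3->F, B5->S, B4->F, B7->T, B8->T, ...; records B1=F, B2=S, B3=T, B3=F, B4=F, B5=S, B7=T, B8=T, B9=T, B10=T
run #7 (a=5, x=1) runs B2->S, B1->F, B3->T, B3->T, B3->T, B3->T, B3->T, B3->T, B3->T, B3->T, B3->T, B3->F, B5->S, B4->F, ...; records B1=F, B2=S, B3=T, B3=F, B4=F, B5=S, B7=T, B8=T, B9=T, B10=T
run #8 (a=-1, x=1) runs B2->S, B1->F, B3->T, B3->T, B3->T, B3->T, B3->T, B3->T, B3->T, B3->T, B3->T, B3->F, B5->S, B4->F, ...; records B1=F, B2=S, B3=T, B3=F, B4=F, B5=S, B7=T, B8=T, B9=T, B10=T
run #9 (a=-1, x=5) runs B2->E, B1->T, B2->S, B1->F, B3->T, B3->T, B3->T, B3->T, B3->T, B3->T, B3->F, B5->E, B6->S, B4->F, ...; records B1=T, B1=F, B2=S, B2=E, B3=T, B3=F, B4=F, B5=E, B6=S, B7=T, B8=F, B9=T, B10=T
together the pool reaches 18 outcomes: B1=T, B1=F, B2=S, B2=E, B3=T, B3=F, B4=T, B4=F, B5=S, B5=E, B6=S, B6=E, B7=T, B8=T, B8=F, B9=T, B10=T, B10=F
checked all size-1 subsets: none covers 18 outcomes (max 13/18)
checked all size-2 subsets: none covers 18 outcomes (max 17/18)
size 3: inputs {1, 4, 9} cover all 18 outcomes, and no lexicographically smaller subset of this size does
Answer: 1, 4, 9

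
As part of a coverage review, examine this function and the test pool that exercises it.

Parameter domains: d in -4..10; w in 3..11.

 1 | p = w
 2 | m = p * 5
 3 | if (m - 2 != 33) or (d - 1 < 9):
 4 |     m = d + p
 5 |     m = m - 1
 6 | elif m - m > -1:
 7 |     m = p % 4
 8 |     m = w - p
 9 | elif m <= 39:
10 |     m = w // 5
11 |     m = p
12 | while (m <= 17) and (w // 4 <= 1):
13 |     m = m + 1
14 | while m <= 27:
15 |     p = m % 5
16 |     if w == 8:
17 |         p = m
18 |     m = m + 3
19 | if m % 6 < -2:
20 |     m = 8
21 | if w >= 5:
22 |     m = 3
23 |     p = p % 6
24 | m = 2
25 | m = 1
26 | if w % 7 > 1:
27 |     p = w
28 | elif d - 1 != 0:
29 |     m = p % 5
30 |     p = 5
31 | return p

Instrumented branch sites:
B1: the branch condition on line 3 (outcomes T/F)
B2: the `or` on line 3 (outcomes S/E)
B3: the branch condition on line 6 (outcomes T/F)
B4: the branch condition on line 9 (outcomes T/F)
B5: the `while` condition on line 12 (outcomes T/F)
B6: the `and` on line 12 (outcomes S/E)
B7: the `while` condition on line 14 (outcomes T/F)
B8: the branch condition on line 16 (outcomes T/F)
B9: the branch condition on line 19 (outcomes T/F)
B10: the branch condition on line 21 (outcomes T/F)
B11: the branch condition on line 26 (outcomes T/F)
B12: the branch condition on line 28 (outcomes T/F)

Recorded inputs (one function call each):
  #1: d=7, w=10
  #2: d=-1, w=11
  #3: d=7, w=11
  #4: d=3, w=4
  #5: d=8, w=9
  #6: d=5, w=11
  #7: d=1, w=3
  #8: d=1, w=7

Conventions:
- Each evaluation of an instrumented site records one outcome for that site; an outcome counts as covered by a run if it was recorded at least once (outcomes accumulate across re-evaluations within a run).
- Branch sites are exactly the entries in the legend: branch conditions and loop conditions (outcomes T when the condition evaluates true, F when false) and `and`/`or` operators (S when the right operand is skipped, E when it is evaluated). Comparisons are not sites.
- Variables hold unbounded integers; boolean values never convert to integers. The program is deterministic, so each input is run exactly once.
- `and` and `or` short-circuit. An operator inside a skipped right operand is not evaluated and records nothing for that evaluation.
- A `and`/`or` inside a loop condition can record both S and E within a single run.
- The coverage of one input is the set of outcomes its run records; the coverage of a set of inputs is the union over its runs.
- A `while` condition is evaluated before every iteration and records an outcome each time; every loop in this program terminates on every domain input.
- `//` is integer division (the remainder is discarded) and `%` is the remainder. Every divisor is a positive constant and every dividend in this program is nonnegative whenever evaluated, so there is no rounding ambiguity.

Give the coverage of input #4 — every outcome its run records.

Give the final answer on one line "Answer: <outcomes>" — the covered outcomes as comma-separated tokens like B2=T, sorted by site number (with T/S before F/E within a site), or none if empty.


Tracing the run of input #4 (d=3, w=4):
  B2->S, B1->T, B6->E, B5->T, B6->E, B5->T, B6->E, B5->T, B6->E, B5->T
  B6->E, B5->T, B6->E, B5->T, B6->E, B5->T, B6->E, B5->T, B6->E, B5->T
  B6->E, B5->T, B6->E, B5->T, B6->E, B5->T, B6->S, B5->F, B7->T, B8->F
  B7->T, B8->F, B7->T, B8->F, B7->T, B8->F, B7->F, B9->F, B10->F, B11->T
collecting distinct outcomes: B1=T, B2=S, B5=T, B5=F, B6=S, B6=E, B7=T, B7=F, B8=F, B9=F, B10=F, B11=T
Answer: B1=T, B2=S, B5=T, B5=F, B6=S, B6=E, B7=T, B7=F, B8=F, B9=F, B10=F, B11=T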